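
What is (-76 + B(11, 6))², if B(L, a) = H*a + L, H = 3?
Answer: 2209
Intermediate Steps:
B(L, a) = L + 3*a (B(L, a) = 3*a + L = L + 3*a)
(-76 + B(11, 6))² = (-76 + (11 + 3*6))² = (-76 + (11 + 18))² = (-76 + 29)² = (-47)² = 2209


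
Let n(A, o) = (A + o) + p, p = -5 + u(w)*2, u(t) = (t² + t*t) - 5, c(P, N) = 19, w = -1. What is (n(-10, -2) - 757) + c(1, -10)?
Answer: -761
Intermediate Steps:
u(t) = -5 + 2*t² (u(t) = (t² + t²) - 5 = 2*t² - 5 = -5 + 2*t²)
p = -11 (p = -5 + (-5 + 2*(-1)²)*2 = -5 + (-5 + 2*1)*2 = -5 + (-5 + 2)*2 = -5 - 3*2 = -5 - 6 = -11)
n(A, o) = -11 + A + o (n(A, o) = (A + o) - 11 = -11 + A + o)
(n(-10, -2) - 757) + c(1, -10) = ((-11 - 10 - 2) - 757) + 19 = (-23 - 757) + 19 = -780 + 19 = -761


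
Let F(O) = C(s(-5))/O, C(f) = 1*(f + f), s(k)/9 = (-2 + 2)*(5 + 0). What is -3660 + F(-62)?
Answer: -3660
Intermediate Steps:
s(k) = 0 (s(k) = 9*((-2 + 2)*(5 + 0)) = 9*(0*5) = 9*0 = 0)
C(f) = 2*f (C(f) = 1*(2*f) = 2*f)
F(O) = 0 (F(O) = (2*0)/O = 0/O = 0)
-3660 + F(-62) = -3660 + 0 = -3660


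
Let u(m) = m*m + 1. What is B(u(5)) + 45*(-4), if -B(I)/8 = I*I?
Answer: -5588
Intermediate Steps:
u(m) = 1 + m**2 (u(m) = m**2 + 1 = 1 + m**2)
B(I) = -8*I**2 (B(I) = -8*I*I = -8*I**2)
B(u(5)) + 45*(-4) = -8*(1 + 5**2)**2 + 45*(-4) = -8*(1 + 25)**2 - 180 = -8*26**2 - 180 = -8*676 - 180 = -5408 - 180 = -5588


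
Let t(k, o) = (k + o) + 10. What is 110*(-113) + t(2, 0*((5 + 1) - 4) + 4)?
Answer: -12414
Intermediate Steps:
t(k, o) = 10 + k + o
110*(-113) + t(2, 0*((5 + 1) - 4) + 4) = 110*(-113) + (10 + 2 + (0*((5 + 1) - 4) + 4)) = -12430 + (10 + 2 + (0*(6 - 4) + 4)) = -12430 + (10 + 2 + (0*2 + 4)) = -12430 + (10 + 2 + (0 + 4)) = -12430 + (10 + 2 + 4) = -12430 + 16 = -12414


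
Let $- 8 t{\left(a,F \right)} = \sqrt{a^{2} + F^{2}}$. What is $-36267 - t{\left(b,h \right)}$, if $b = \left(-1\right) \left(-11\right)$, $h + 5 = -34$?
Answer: $-36267 + \frac{\sqrt{1642}}{8} \approx -36262.0$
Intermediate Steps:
$h = -39$ ($h = -5 - 34 = -39$)
$b = 11$
$t{\left(a,F \right)} = - \frac{\sqrt{F^{2} + a^{2}}}{8}$ ($t{\left(a,F \right)} = - \frac{\sqrt{a^{2} + F^{2}}}{8} = - \frac{\sqrt{F^{2} + a^{2}}}{8}$)
$-36267 - t{\left(b,h \right)} = -36267 - - \frac{\sqrt{\left(-39\right)^{2} + 11^{2}}}{8} = -36267 - - \frac{\sqrt{1521 + 121}}{8} = -36267 - - \frac{\sqrt{1642}}{8} = -36267 + \frac{\sqrt{1642}}{8}$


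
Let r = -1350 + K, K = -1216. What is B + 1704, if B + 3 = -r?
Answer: 4267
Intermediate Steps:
r = -2566 (r = -1350 - 1216 = -2566)
B = 2563 (B = -3 - 1*(-2566) = -3 + 2566 = 2563)
B + 1704 = 2563 + 1704 = 4267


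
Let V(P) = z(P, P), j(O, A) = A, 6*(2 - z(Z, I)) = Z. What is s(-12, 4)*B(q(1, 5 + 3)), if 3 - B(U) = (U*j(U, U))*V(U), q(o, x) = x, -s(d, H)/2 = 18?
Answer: 1428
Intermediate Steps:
s(d, H) = -36 (s(d, H) = -2*18 = -36)
z(Z, I) = 2 - Z/6
V(P) = 2 - P/6
B(U) = 3 - U**2*(2 - U/6) (B(U) = 3 - U*U*(2 - U/6) = 3 - U**2*(2 - U/6))
s(-12, 4)*B(q(1, 5 + 3)) = -36*(3 + (5 + 3)**2*(-12 + (5 + 3))/6) = -36*(3 + (1/6)*8**2*(-12 + 8)) = -36*(3 + (1/6)*64*(-4)) = -36*(3 - 128/3) = -36*(-119/3) = 1428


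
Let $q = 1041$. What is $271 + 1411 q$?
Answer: $1469122$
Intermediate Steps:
$271 + 1411 q = 271 + 1411 \cdot 1041 = 271 + 1468851 = 1469122$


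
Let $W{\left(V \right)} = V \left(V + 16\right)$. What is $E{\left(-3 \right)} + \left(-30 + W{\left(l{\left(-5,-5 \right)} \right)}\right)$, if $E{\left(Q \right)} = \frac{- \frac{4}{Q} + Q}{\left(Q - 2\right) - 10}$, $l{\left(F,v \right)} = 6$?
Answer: $\frac{919}{9} \approx 102.11$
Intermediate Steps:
$W{\left(V \right)} = V \left(16 + V\right)$
$E{\left(Q \right)} = \frac{Q - \frac{4}{Q}}{-12 + Q}$ ($E{\left(Q \right)} = \frac{Q - \frac{4}{Q}}{\left(Q - 2\right) - 10} = \frac{Q - \frac{4}{Q}}{\left(-2 + Q\right) - 10} = \frac{Q - \frac{4}{Q}}{-12 + Q}$)
$E{\left(-3 \right)} + \left(-30 + W{\left(l{\left(-5,-5 \right)} \right)}\right) = \frac{-4 + \left(-3\right)^{2}}{\left(-3\right) \left(-12 - 3\right)} - \left(30 - 6 \left(16 + 6\right)\right) = - \frac{-4 + 9}{3 \left(-15\right)} + \left(-30 + 6 \cdot 22\right) = \left(- \frac{1}{3}\right) \left(- \frac{1}{15}\right) 5 + \left(-30 + 132\right) = \frac{1}{9} + 102 = \frac{919}{9}$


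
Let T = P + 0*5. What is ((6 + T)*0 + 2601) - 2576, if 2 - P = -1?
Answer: 25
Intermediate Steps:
P = 3 (P = 2 - 1*(-1) = 2 + 1 = 3)
T = 3 (T = 3 + 0*5 = 3 + 0 = 3)
((6 + T)*0 + 2601) - 2576 = ((6 + 3)*0 + 2601) - 2576 = (9*0 + 2601) - 2576 = (0 + 2601) - 2576 = 2601 - 2576 = 25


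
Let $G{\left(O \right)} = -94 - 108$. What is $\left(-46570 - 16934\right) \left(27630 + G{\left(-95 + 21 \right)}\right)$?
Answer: $-1741787712$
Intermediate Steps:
$G{\left(O \right)} = -202$ ($G{\left(O \right)} = -94 - 108 = -202$)
$\left(-46570 - 16934\right) \left(27630 + G{\left(-95 + 21 \right)}\right) = \left(-46570 - 16934\right) \left(27630 - 202\right) = \left(-46570 - 16934\right) 27428 = \left(-63504\right) 27428 = -1741787712$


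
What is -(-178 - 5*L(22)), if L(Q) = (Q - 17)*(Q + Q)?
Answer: 1278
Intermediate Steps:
L(Q) = 2*Q*(-17 + Q) (L(Q) = (-17 + Q)*(2*Q) = 2*Q*(-17 + Q))
-(-178 - 5*L(22)) = -(-178 - 10*22*(-17 + 22)) = -(-178 - 10*22*5) = -(-178 - 5*220) = -(-178 - 1100) = -1*(-1278) = 1278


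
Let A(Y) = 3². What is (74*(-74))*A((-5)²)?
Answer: -49284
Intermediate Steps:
A(Y) = 9
(74*(-74))*A((-5)²) = (74*(-74))*9 = -5476*9 = -49284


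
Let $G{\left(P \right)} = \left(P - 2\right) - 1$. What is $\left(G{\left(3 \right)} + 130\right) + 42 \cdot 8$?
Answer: $466$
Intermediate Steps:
$G{\left(P \right)} = -3 + P$ ($G{\left(P \right)} = \left(-2 + P\right) - 1 = -3 + P$)
$\left(G{\left(3 \right)} + 130\right) + 42 \cdot 8 = \left(\left(-3 + 3\right) + 130\right) + 42 \cdot 8 = \left(0 + 130\right) + 336 = 130 + 336 = 466$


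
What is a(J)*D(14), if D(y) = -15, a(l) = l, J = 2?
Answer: -30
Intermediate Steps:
a(J)*D(14) = 2*(-15) = -30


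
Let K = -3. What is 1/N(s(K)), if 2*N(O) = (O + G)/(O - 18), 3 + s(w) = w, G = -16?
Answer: 24/11 ≈ 2.1818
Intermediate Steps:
s(w) = -3 + w
N(O) = (-16 + O)/(2*(-18 + O)) (N(O) = ((O - 16)/(O - 18))/2 = ((-16 + O)/(-18 + O))/2 = (-16 + O)/(2*(-18 + O)))
1/N(s(K)) = 1/((-16 + (-3 - 3))/(2*(-18 + (-3 - 3)))) = 1/((-16 - 6)/(2*(-18 - 6))) = 1/((½)*(-22)/(-24)) = 1/((½)*(-1/24)*(-22)) = 1/(11/24) = 24/11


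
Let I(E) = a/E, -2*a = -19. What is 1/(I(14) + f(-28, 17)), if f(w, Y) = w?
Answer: -28/765 ≈ -0.036601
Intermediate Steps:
a = 19/2 (a = -½*(-19) = 19/2 ≈ 9.5000)
I(E) = 19/(2*E)
1/(I(14) + f(-28, 17)) = 1/((19/2)/14 - 28) = 1/((19/2)*(1/14) - 28) = 1/(19/28 - 28) = 1/(-765/28) = -28/765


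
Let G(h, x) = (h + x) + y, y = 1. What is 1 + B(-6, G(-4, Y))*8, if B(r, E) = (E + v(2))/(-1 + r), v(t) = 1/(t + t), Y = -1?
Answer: 37/7 ≈ 5.2857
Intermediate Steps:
G(h, x) = 1 + h + x (G(h, x) = (h + x) + 1 = 1 + h + x)
v(t) = 1/(2*t)
B(r, E) = (¼ + E)/(-1 + r) (B(r, E) = (E + (½)/2)/(-1 + r) = (E + (½)*(½))/(-1 + r) = (E + ¼)/(-1 + r) = (¼ + E)/(-1 + r))
1 + B(-6, G(-4, Y))*8 = 1 + ((¼ + (1 - 4 - 1))/(-1 - 6))*8 = 1 + ((¼ - 4)/(-7))*8 = 1 - ⅐*(-15/4)*8 = 1 + (15/28)*8 = 1 + 30/7 = 37/7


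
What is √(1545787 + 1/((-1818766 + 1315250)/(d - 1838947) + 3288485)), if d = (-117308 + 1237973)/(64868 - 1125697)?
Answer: √81143751442833167116122028801648064308871/229114574110231673 ≈ 1243.3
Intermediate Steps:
d = -160095/151547 (d = 1120665/(-1060829) = 1120665*(-1/1060829) = -160095/151547 ≈ -1.0564)
√(1545787 + 1/((-1818766 + 1315250)/(d - 1838947) + 3288485)) = √(1545787 + 1/((-1818766 + 1315250)/(-160095/151547 - 1838947) + 3288485)) = √(1545787 + 1/(-503516/(-278687061104/151547) + 3288485)) = √(1545787 + 1/(-503516*(-151547/278687061104) + 3288485)) = √(1545787 + 1/(19076584813/69671765276 + 3288485)) = √(1545787 + 1/(229114574110231673/69671765276)) = √(1545787 + 69671765276/229114574110231673) = √(354162330170202358876927/229114574110231673) = √81143751442833167116122028801648064308871/229114574110231673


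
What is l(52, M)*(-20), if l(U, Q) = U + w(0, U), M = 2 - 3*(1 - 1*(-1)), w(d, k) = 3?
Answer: -1100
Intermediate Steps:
M = -4 (M = 2 - 3*(1 + 1) = 2 - 3*2 = 2 - 6 = -4)
l(U, Q) = 3 + U (l(U, Q) = U + 3 = 3 + U)
l(52, M)*(-20) = (3 + 52)*(-20) = 55*(-20) = -1100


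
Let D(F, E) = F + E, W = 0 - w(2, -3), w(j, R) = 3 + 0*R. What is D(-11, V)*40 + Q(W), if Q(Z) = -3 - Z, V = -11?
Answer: -880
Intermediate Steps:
w(j, R) = 3 (w(j, R) = 3 + 0 = 3)
W = -3 (W = 0 - 1*3 = 0 - 3 = -3)
D(F, E) = E + F
D(-11, V)*40 + Q(W) = (-11 - 11)*40 + (-3 - 1*(-3)) = -22*40 + (-3 + 3) = -880 + 0 = -880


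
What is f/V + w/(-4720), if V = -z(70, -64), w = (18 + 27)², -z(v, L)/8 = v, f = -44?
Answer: -16771/33040 ≈ -0.50760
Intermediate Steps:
z(v, L) = -8*v
w = 2025 (w = 45² = 2025)
V = 560 (V = -(-8)*70 = -1*(-560) = 560)
f/V + w/(-4720) = -44/560 + 2025/(-4720) = -44*1/560 + 2025*(-1/4720) = -11/140 - 405/944 = -16771/33040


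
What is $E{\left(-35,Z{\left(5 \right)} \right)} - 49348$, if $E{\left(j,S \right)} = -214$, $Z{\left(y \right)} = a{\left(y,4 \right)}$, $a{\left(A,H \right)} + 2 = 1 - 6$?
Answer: $-49562$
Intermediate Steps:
$a{\left(A,H \right)} = -7$ ($a{\left(A,H \right)} = -2 + \left(1 - 6\right) = -2 - 5 = -7$)
$Z{\left(y \right)} = -7$
$E{\left(-35,Z{\left(5 \right)} \right)} - 49348 = -214 - 49348 = -49562$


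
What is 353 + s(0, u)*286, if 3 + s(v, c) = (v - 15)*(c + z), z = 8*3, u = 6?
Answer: -129205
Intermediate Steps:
z = 24
s(v, c) = -3 + (-15 + v)*(24 + c) (s(v, c) = -3 + (v - 15)*(c + 24) = -3 + (-15 + v)*(24 + c))
353 + s(0, u)*286 = 353 + (-363 - 15*6 + 24*0 + 6*0)*286 = 353 + (-363 - 90 + 0 + 0)*286 = 353 - 453*286 = 353 - 129558 = -129205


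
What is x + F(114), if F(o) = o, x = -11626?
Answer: -11512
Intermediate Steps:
x + F(114) = -11626 + 114 = -11512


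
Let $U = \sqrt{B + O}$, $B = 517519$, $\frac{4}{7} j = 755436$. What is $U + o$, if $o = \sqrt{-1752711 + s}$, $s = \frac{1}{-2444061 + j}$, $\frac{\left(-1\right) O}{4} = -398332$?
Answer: $\sqrt{2110847} + \frac{i \sqrt{957746799726823}}{23376} \approx 1452.9 + 1323.9 i$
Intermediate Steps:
$j = 1322013$ ($j = \frac{7}{4} \cdot 755436 = 1322013$)
$O = 1593328$ ($O = \left(-4\right) \left(-398332\right) = 1593328$)
$s = - \frac{1}{1122048}$ ($s = \frac{1}{-2444061 + 1322013} = \frac{1}{-1122048} = - \frac{1}{1122048} \approx -8.9123 \cdot 10^{-7}$)
$U = \sqrt{2110847}$ ($U = \sqrt{517519 + 1593328} = \sqrt{2110847} \approx 1452.9$)
$o = \frac{i \sqrt{957746799726823}}{23376}$ ($o = \sqrt{-1752711 - \frac{1}{1122048}} = \sqrt{- \frac{1966625872129}{1122048}} = \frac{i \sqrt{957746799726823}}{23376} \approx 1323.9 i$)
$U + o = \sqrt{2110847} + \frac{i \sqrt{957746799726823}}{23376}$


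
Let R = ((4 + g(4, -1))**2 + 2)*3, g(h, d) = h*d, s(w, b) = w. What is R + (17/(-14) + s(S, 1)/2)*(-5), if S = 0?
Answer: 169/14 ≈ 12.071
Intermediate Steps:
g(h, d) = d*h
R = 6 (R = ((4 - 1*4)**2 + 2)*3 = ((4 - 4)**2 + 2)*3 = (0**2 + 2)*3 = (0 + 2)*3 = 2*3 = 6)
R + (17/(-14) + s(S, 1)/2)*(-5) = 6 + (17/(-14) + 0/2)*(-5) = 6 + (17*(-1/14) + 0*(1/2))*(-5) = 6 + (-17/14 + 0)*(-5) = 6 - 17/14*(-5) = 6 + 85/14 = 169/14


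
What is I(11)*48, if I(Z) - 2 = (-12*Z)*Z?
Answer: -69600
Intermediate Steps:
I(Z) = 2 - 12*Z² (I(Z) = 2 + (-12*Z)*Z = 2 - 12*Z²)
I(11)*48 = (2 - 12*11²)*48 = (2 - 12*121)*48 = (2 - 1452)*48 = -1450*48 = -69600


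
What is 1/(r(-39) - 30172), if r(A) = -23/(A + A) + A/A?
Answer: -78/2353315 ≈ -3.3145e-5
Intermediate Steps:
r(A) = 1 - 23/(2*A) (r(A) = -23*1/(2*A) + 1 = -23/(2*A) + 1 = 1 - 23/(2*A))
1/(r(-39) - 30172) = 1/((-23/2 - 39)/(-39) - 30172) = 1/(-1/39*(-101/2) - 30172) = 1/(101/78 - 30172) = 1/(-2353315/78) = -78/2353315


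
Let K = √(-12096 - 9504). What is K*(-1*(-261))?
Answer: 15660*I*√6 ≈ 38359.0*I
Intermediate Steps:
K = 60*I*√6 (K = √(-21600) = 60*I*√6 ≈ 146.97*I)
K*(-1*(-261)) = (60*I*√6)*(-1*(-261)) = (60*I*√6)*261 = 15660*I*√6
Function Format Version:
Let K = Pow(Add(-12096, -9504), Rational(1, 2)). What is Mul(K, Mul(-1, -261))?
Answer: Mul(15660, I, Pow(6, Rational(1, 2))) ≈ Mul(38359., I)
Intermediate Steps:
K = Mul(60, I, Pow(6, Rational(1, 2))) (K = Pow(-21600, Rational(1, 2)) = Mul(60, I, Pow(6, Rational(1, 2))) ≈ Mul(146.97, I))
Mul(K, Mul(-1, -261)) = Mul(Mul(60, I, Pow(6, Rational(1, 2))), Mul(-1, -261)) = Mul(Mul(60, I, Pow(6, Rational(1, 2))), 261) = Mul(15660, I, Pow(6, Rational(1, 2)))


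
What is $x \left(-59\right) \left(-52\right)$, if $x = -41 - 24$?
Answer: $-199420$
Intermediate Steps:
$x = -65$ ($x = -41 - 24 = -65$)
$x \left(-59\right) \left(-52\right) = \left(-65\right) \left(-59\right) \left(-52\right) = 3835 \left(-52\right) = -199420$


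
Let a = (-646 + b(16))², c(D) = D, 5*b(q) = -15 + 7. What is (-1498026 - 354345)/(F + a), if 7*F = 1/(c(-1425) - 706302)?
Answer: -229420269875475/51941859509291 ≈ -4.4169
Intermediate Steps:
b(q) = -8/5 (b(q) = (-15 + 7)/5 = (⅕)*(-8) = -8/5)
a = 10484644/25 (a = (-646 - 8/5)² = (-3238/5)² = 10484644/25 ≈ 4.1939e+5)
F = -1/4954089 (F = 1/(7*(-1425 - 706302)) = (⅐)/(-707727) = (⅐)*(-1/707727) = -1/4954089 ≈ -2.0185e-7)
(-1498026 - 354345)/(F + a) = (-1498026 - 354345)/(-1/4954089 + 10484644/25) = -1852371/51941859509291/123852225 = -1852371*123852225/51941859509291 = -229420269875475/51941859509291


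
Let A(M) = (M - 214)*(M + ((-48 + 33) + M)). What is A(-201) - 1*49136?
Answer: 123919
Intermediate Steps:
A(M) = (-214 + M)*(-15 + 2*M) (A(M) = (-214 + M)*(M + (-15 + M)) = (-214 + M)*(-15 + 2*M))
A(-201) - 1*49136 = (3210 - 443*(-201) + 2*(-201)²) - 1*49136 = (3210 + 89043 + 2*40401) - 49136 = (3210 + 89043 + 80802) - 49136 = 173055 - 49136 = 123919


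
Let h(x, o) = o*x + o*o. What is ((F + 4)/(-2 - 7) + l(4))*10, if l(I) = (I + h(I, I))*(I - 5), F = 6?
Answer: -3340/9 ≈ -371.11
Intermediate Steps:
h(x, o) = o² + o*x (h(x, o) = o*x + o² = o² + o*x)
l(I) = (-5 + I)*(I + 2*I²) (l(I) = (I + I*(I + I))*(I - 5) = (I + I*(2*I))*(-5 + I) = (I + 2*I²)*(-5 + I) = (-5 + I)*(I + 2*I²))
((F + 4)/(-2 - 7) + l(4))*10 = ((6 + 4)/(-2 - 7) + 4*(-5 - 9*4 + 2*4²))*10 = (10/(-9) + 4*(-5 - 36 + 2*16))*10 = (10*(-⅑) + 4*(-5 - 36 + 32))*10 = (-10/9 + 4*(-9))*10 = (-10/9 - 36)*10 = -334/9*10 = -3340/9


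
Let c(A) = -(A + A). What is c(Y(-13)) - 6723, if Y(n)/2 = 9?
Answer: -6759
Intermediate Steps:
Y(n) = 18 (Y(n) = 2*9 = 18)
c(A) = -2*A
c(Y(-13)) - 6723 = -2*18 - 6723 = -36 - 6723 = -6759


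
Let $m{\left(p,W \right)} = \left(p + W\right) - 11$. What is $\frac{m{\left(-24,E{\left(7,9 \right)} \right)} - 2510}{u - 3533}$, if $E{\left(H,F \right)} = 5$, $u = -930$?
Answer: $\frac{2540}{4463} \approx 0.56912$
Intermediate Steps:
$m{\left(p,W \right)} = -11 + W + p$ ($m{\left(p,W \right)} = \left(W + p\right) - 11 = -11 + W + p$)
$\frac{m{\left(-24,E{\left(7,9 \right)} \right)} - 2510}{u - 3533} = \frac{\left(-11 + 5 - 24\right) - 2510}{-930 - 3533} = \frac{-30 - 2510}{-4463} = \left(-2540\right) \left(- \frac{1}{4463}\right) = \frac{2540}{4463}$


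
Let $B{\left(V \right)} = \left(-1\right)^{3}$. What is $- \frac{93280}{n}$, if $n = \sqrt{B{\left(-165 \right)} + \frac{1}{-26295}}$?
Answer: $\frac{23320 i \sqrt{172863330}}{3287} \approx 93278.0 i$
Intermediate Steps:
$B{\left(V \right)} = -1$
$n = \frac{2 i \sqrt{172863330}}{26295}$ ($n = \sqrt{-1 + \frac{1}{-26295}} = \sqrt{-1 - \frac{1}{26295}} = \sqrt{- \frac{26296}{26295}} = \frac{2 i \sqrt{172863330}}{26295} \approx 1.0 i$)
$- \frac{93280}{n} = - \frac{93280}{\frac{2}{26295} i \sqrt{172863330}} = - 93280 \left(- \frac{i \sqrt{172863330}}{13148}\right) = \frac{23320 i \sqrt{172863330}}{3287}$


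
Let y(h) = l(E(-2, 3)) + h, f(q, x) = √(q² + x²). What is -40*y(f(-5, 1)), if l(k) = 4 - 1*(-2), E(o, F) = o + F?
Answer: -240 - 40*√26 ≈ -443.96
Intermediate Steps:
E(o, F) = F + o
l(k) = 6 (l(k) = 4 + 2 = 6)
y(h) = 6 + h
-40*y(f(-5, 1)) = -40*(6 + √((-5)² + 1²)) = -40*(6 + √(25 + 1)) = -40*(6 + √26) = -240 - 40*√26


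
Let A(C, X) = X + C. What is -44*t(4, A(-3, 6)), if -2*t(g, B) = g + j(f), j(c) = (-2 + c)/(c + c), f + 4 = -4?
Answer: 407/4 ≈ 101.75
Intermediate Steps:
f = -8 (f = -4 - 4 = -8)
j(c) = (-2 + c)/(2*c) (j(c) = (-2 + c)/((2*c)) = (-2 + c)*(1/(2*c)) = (-2 + c)/(2*c))
A(C, X) = C + X
t(g, B) = -5/16 - g/2 (t(g, B) = -(g + (1/2)*(-2 - 8)/(-8))/2 = -(g + (1/2)*(-1/8)*(-10))/2 = -(g + 5/8)/2 = -(5/8 + g)/2 = -5/16 - g/2)
-44*t(4, A(-3, 6)) = -44*(-5/16 - 1/2*4) = -44*(-5/16 - 2) = -44*(-37/16) = 407/4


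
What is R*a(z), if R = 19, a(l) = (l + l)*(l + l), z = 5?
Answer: 1900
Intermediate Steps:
a(l) = 4*l² (a(l) = (2*l)*(2*l) = 4*l²)
R*a(z) = 19*(4*5²) = 19*(4*25) = 19*100 = 1900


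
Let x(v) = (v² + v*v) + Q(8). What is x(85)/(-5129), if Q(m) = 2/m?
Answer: -57801/20516 ≈ -2.8174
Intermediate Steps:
x(v) = ¼ + 2*v² (x(v) = (v² + v*v) + 2/8 = (v² + v²) + 2*(⅛) = 2*v² + ¼ = ¼ + 2*v²)
x(85)/(-5129) = (¼ + 2*85²)/(-5129) = (¼ + 2*7225)*(-1/5129) = (¼ + 14450)*(-1/5129) = (57801/4)*(-1/5129) = -57801/20516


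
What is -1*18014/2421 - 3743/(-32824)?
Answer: -582229733/79466904 ≈ -7.3267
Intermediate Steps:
-1*18014/2421 - 3743/(-32824) = -18014*1/2421 - 3743*(-1/32824) = -18014/2421 + 3743/32824 = -582229733/79466904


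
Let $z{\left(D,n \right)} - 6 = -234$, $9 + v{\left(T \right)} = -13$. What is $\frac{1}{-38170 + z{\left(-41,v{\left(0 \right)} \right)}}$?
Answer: $- \frac{1}{38398} \approx -2.6043 \cdot 10^{-5}$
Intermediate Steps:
$v{\left(T \right)} = -22$ ($v{\left(T \right)} = -9 - 13 = -22$)
$z{\left(D,n \right)} = -228$ ($z{\left(D,n \right)} = 6 - 234 = -228$)
$\frac{1}{-38170 + z{\left(-41,v{\left(0 \right)} \right)}} = \frac{1}{-38170 - 228} = \frac{1}{-38398} = - \frac{1}{38398}$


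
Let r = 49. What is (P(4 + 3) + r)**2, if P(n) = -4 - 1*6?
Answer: 1521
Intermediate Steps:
P(n) = -10 (P(n) = -4 - 6 = -10)
(P(4 + 3) + r)**2 = (-10 + 49)**2 = 39**2 = 1521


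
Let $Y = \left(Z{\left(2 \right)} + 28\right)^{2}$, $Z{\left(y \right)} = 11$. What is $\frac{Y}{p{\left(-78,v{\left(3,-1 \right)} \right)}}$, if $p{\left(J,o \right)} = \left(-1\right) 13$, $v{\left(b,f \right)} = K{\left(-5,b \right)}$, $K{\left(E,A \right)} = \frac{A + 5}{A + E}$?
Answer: $-117$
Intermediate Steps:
$K{\left(E,A \right)} = \frac{5 + A}{A + E}$
$v{\left(b,f \right)} = \frac{5 + b}{-5 + b}$ ($v{\left(b,f \right)} = \frac{5 + b}{b - 5} = \frac{5 + b}{-5 + b}$)
$p{\left(J,o \right)} = -13$
$Y = 1521$ ($Y = \left(11 + 28\right)^{2} = 39^{2} = 1521$)
$\frac{Y}{p{\left(-78,v{\left(3,-1 \right)} \right)}} = \frac{1521}{-13} = 1521 \left(- \frac{1}{13}\right) = -117$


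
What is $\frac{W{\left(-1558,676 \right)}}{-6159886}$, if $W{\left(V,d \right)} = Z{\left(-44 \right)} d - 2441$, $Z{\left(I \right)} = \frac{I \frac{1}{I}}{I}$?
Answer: $\frac{13510}{33879373} \approx 0.00039877$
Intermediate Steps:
$Z{\left(I \right)} = \frac{1}{I}$ ($Z{\left(I \right)} = 1 \frac{1}{I} = \frac{1}{I}$)
$W{\left(V,d \right)} = -2441 - \frac{d}{44}$ ($W{\left(V,d \right)} = \frac{d}{-44} - 2441 = - \frac{d}{44} - 2441 = -2441 - \frac{d}{44}$)
$\frac{W{\left(-1558,676 \right)}}{-6159886} = \frac{-2441 - \frac{169}{11}}{-6159886} = \left(-2441 - \frac{169}{11}\right) \left(- \frac{1}{6159886}\right) = \left(- \frac{27020}{11}\right) \left(- \frac{1}{6159886}\right) = \frac{13510}{33879373}$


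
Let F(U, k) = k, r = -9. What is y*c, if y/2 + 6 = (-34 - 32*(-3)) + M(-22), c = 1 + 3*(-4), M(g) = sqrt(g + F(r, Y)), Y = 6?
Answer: -1232 - 88*I ≈ -1232.0 - 88.0*I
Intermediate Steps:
M(g) = sqrt(6 + g) (M(g) = sqrt(g + 6) = sqrt(6 + g))
c = -11 (c = 1 - 12 = -11)
y = 112 + 8*I (y = -12 + 2*((-34 - 32*(-3)) + sqrt(6 - 22)) = -12 + 2*((-34 + 96) + sqrt(-16)) = -12 + 2*(62 + 4*I) = -12 + (124 + 8*I) = 112 + 8*I ≈ 112.0 + 8.0*I)
y*c = (112 + 8*I)*(-11) = -1232 - 88*I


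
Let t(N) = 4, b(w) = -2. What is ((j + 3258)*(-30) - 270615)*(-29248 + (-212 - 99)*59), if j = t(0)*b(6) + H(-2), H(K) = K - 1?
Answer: 17516885925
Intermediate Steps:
H(K) = -1 + K
j = -11 (j = 4*(-2) + (-1 - 2) = -8 - 3 = -11)
((j + 3258)*(-30) - 270615)*(-29248 + (-212 - 99)*59) = ((-11 + 3258)*(-30) - 270615)*(-29248 + (-212 - 99)*59) = (3247*(-30) - 270615)*(-29248 - 311*59) = (-97410 - 270615)*(-29248 - 18349) = -368025*(-47597) = 17516885925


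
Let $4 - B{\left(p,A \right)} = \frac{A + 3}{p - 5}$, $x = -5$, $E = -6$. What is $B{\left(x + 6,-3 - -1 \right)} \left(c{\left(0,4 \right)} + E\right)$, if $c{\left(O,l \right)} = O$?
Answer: $- \frac{51}{2} \approx -25.5$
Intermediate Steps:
$B{\left(p,A \right)} = 4 - \frac{3 + A}{-5 + p}$ ($B{\left(p,A \right)} = 4 - \frac{A + 3}{p - 5} = 4 - \frac{3 + A}{-5 + p}$)
$B{\left(x + 6,-3 - -1 \right)} \left(c{\left(0,4 \right)} + E\right) = \frac{-23 - \left(-3 - -1\right) + 4 \left(-5 + 6\right)}{-5 + \left(-5 + 6\right)} \left(0 - 6\right) = \frac{-23 - \left(-3 + 1\right) + 4 \cdot 1}{-5 + 1} \left(-6\right) = \frac{-23 - -2 + 4}{-4} \left(-6\right) = - \frac{-23 + 2 + 4}{4} \left(-6\right) = \left(- \frac{1}{4}\right) \left(-17\right) \left(-6\right) = \frac{17}{4} \left(-6\right) = - \frac{51}{2}$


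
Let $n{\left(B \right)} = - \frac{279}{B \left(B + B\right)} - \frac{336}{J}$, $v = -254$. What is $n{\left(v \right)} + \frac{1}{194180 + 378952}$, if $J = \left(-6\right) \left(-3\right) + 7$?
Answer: $- \frac{6212997523291}{462202301400} \approx -13.442$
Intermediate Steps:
$J = 25$ ($J = 18 + 7 = 25$)
$n{\left(B \right)} = - \frac{336}{25} - \frac{279}{2 B^{2}}$ ($n{\left(B \right)} = - \frac{279}{B \left(B + B\right)} - \frac{336}{25} = - \frac{279}{B 2 B} - \frac{336}{25} = - \frac{279}{2 B^{2}} - \frac{336}{25} = - \frac{336}{25} - \frac{279}{2 B^{2}}$)
$n{\left(v \right)} + \frac{1}{194180 + 378952} = \left(- \frac{336}{25} - \frac{279}{2 \cdot 64516}\right) + \frac{1}{194180 + 378952} = \left(- \frac{336}{25} - \frac{279}{129032}\right) + \frac{1}{573132} = - \frac{43361727}{3225800} + \frac{1}{573132} = - \frac{6212997523291}{462202301400}$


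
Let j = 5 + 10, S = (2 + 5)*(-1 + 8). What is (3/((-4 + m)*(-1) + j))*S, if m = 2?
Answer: 147/17 ≈ 8.6471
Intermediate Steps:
S = 49 (S = 7*7 = 49)
j = 15
(3/((-4 + m)*(-1) + j))*S = (3/((-4 + 2)*(-1) + 15))*49 = (3/(-2*(-1) + 15))*49 = (3/(2 + 15))*49 = (3/17)*49 = 147/17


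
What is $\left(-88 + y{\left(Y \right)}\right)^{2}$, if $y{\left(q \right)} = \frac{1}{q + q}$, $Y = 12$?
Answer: $\frac{4456321}{576} \approx 7736.7$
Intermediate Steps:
$y{\left(q \right)} = \frac{1}{2 q}$
$\left(-88 + y{\left(Y \right)}\right)^{2} = \left(-88 + \frac{1}{2 \cdot 12}\right)^{2} = \left(-88 + \frac{1}{2} \cdot \frac{1}{12}\right)^{2} = \left(-88 + \frac{1}{24}\right)^{2} = \left(- \frac{2111}{24}\right)^{2} = \frac{4456321}{576}$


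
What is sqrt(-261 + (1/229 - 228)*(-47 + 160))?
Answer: 2*I*sqrt(341187787)/229 ≈ 161.32*I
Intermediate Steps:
sqrt(-261 + (1/229 - 228)*(-47 + 160)) = sqrt(-261 + (1/229 - 228)*113) = sqrt(-261 - 52211/229*113) = sqrt(-261 - 5899843/229) = sqrt(-5959612/229) = 2*I*sqrt(341187787)/229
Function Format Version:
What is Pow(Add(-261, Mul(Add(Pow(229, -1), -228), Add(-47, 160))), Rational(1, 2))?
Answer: Mul(Rational(2, 229), I, Pow(341187787, Rational(1, 2))) ≈ Mul(161.32, I)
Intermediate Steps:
Pow(Add(-261, Mul(Add(Pow(229, -1), -228), Add(-47, 160))), Rational(1, 2)) = Pow(Add(-261, Mul(Add(Rational(1, 229), -228), 113)), Rational(1, 2)) = Pow(Add(-261, Mul(Rational(-52211, 229), 113)), Rational(1, 2)) = Pow(Add(-261, Rational(-5899843, 229)), Rational(1, 2)) = Pow(Rational(-5959612, 229), Rational(1, 2)) = Mul(Rational(2, 229), I, Pow(341187787, Rational(1, 2)))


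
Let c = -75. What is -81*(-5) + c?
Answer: 330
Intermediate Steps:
-81*(-5) + c = -81*(-5) - 75 = 405 - 75 = 330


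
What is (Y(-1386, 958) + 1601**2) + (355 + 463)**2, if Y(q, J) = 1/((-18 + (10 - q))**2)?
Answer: 6137810225301/1898884 ≈ 3.2323e+6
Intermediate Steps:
Y(q, J) = (-8 - q)**(-2) (Y(q, J) = 1/((-8 - q)**2) = (-8 - q)**(-2))
(Y(-1386, 958) + 1601**2) + (355 + 463)**2 = ((8 - 1386)**(-2) + 1601**2) + (355 + 463)**2 = ((-1378)**(-2) + 2563201) + 818**2 = (1/1898884 + 2563201) + 669124 = 4867221367685/1898884 + 669124 = 6137810225301/1898884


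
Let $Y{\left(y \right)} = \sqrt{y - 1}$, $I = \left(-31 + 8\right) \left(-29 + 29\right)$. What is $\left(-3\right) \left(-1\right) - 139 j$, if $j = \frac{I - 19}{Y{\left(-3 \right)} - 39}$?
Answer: $- \frac{98424}{1525} - \frac{5282 i}{1525} \approx -64.54 - 3.4636 i$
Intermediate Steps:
$I = 0$ ($I = \left(-23\right) 0 = 0$)
$Y{\left(y \right)} = \sqrt{-1 + y}$
$j = - \frac{19 \left(-39 - 2 i\right)}{1525}$ ($j = \frac{0 - 19}{\sqrt{-1 - 3} - 39} = - \frac{19}{\sqrt{-4} - 39} = - \frac{19}{2 i - 39} = - \frac{19}{-39 + 2 i} = - 19 \frac{-39 - 2 i}{1525} = - \frac{19 \left(-39 - 2 i\right)}{1525} \approx 0.4859 + 0.024918 i$)
$\left(-3\right) \left(-1\right) - 139 j = \left(-3\right) \left(-1\right) - 139 \left(\frac{741}{1525} + \frac{38 i}{1525}\right) = 3 - \left(\frac{102999}{1525} + \frac{5282 i}{1525}\right) = - \frac{98424}{1525} - \frac{5282 i}{1525}$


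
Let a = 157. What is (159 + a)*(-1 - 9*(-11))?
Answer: 30968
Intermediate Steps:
(159 + a)*(-1 - 9*(-11)) = (159 + 157)*(-1 - 9*(-11)) = 316*(-1 + 99) = 316*98 = 30968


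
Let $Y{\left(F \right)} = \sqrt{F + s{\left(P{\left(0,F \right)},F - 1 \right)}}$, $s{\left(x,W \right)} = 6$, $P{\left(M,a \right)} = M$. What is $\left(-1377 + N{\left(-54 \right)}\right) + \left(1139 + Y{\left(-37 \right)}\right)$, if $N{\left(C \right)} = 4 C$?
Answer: $-454 + i \sqrt{31} \approx -454.0 + 5.5678 i$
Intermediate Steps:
$Y{\left(F \right)} = \sqrt{6 + F}$ ($Y{\left(F \right)} = \sqrt{F + 6} = \sqrt{6 + F}$)
$\left(-1377 + N{\left(-54 \right)}\right) + \left(1139 + Y{\left(-37 \right)}\right) = \left(-1377 + 4 \left(-54\right)\right) + \left(1139 + \sqrt{6 - 37}\right) = \left(-1377 - 216\right) + \left(1139 + \sqrt{-31}\right) = -1593 + \left(1139 + i \sqrt{31}\right) = -454 + i \sqrt{31}$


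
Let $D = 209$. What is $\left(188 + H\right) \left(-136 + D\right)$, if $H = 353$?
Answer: $39493$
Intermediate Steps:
$\left(188 + H\right) \left(-136 + D\right) = \left(188 + 353\right) \left(-136 + 209\right) = 541 \cdot 73 = 39493$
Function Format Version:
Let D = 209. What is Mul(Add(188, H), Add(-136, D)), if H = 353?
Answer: 39493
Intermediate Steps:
Mul(Add(188, H), Add(-136, D)) = Mul(Add(188, 353), Add(-136, 209)) = Mul(541, 73) = 39493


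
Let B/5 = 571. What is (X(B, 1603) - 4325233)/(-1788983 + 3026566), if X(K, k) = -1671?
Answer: -4326904/1237583 ≈ -3.4963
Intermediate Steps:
B = 2855 (B = 5*571 = 2855)
(X(B, 1603) - 4325233)/(-1788983 + 3026566) = (-1671 - 4325233)/(-1788983 + 3026566) = -4326904/1237583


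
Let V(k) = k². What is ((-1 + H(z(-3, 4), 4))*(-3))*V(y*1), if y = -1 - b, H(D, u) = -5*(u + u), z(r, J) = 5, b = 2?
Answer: 1107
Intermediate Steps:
H(D, u) = -10*u
y = -3 (y = -1 - 1*2 = -1 - 2 = -3)
((-1 + H(z(-3, 4), 4))*(-3))*V(y*1) = ((-1 - 10*4)*(-3))*(-3*1)² = ((-1 - 40)*(-3))*(-3)² = -41*(-3)*9 = 123*9 = 1107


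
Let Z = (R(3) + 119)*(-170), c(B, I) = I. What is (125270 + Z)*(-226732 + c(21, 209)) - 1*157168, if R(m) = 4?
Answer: -23640097448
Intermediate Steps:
Z = -20910 (Z = (4 + 119)*(-170) = 123*(-170) = -20910)
(125270 + Z)*(-226732 + c(21, 209)) - 1*157168 = (125270 - 20910)*(-226732 + 209) - 1*157168 = 104360*(-226523) - 157168 = -23639940280 - 157168 = -23640097448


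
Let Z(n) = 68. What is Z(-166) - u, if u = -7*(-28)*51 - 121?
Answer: -9807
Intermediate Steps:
u = 9875 (u = 196*51 - 121 = 9996 - 121 = 9875)
Z(-166) - u = 68 - 1*9875 = 68 - 9875 = -9807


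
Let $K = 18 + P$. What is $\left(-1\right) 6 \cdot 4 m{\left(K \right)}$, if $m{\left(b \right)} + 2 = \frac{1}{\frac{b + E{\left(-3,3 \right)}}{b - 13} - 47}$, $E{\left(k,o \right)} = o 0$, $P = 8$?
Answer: $\frac{728}{15} \approx 48.533$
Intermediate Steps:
$K = 26$ ($K = 18 + 8 = 26$)
$E{\left(k,o \right)} = 0$
$m{\left(b \right)} = -2 + \frac{1}{-47 + \frac{b}{-13 + b}}$ ($m{\left(b \right)} = -2 + \frac{1}{\frac{b + 0}{b - 13} - 47} = -2 + \frac{1}{\frac{b}{-13 + b} - 47} = -2 + \frac{1}{-47 + \frac{b}{-13 + b}}$)
$\left(-1\right) 6 \cdot 4 m{\left(K \right)} = \left(-1\right) 6 \cdot 4 \frac{-1235 + 93 \cdot 26}{611 - 1196} = \left(-6\right) 4 \frac{-1235 + 2418}{611 - 1196} = - 24 \frac{1}{-585} \cdot 1183 = - 24 \left(\left(- \frac{1}{585}\right) 1183\right) = \left(-24\right) \left(- \frac{91}{45}\right) = \frac{728}{15}$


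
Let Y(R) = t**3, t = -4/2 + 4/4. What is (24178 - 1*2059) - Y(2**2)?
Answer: 22120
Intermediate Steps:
t = -1 (t = -4*1/2 + 4*(1/4) = -2 + 1 = -1)
Y(R) = -1 (Y(R) = (-1)**3 = -1)
(24178 - 1*2059) - Y(2**2) = (24178 - 1*2059) - 1*(-1) = (24178 - 2059) + 1 = 22119 + 1 = 22120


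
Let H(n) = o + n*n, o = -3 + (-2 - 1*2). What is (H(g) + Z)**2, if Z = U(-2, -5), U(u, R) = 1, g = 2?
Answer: 4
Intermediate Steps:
o = -7 (o = -3 + (-2 - 2) = -3 - 4 = -7)
H(n) = -7 + n**2 (H(n) = -7 + n*n = -7 + n**2)
Z = 1
(H(g) + Z)**2 = ((-7 + 2**2) + 1)**2 = ((-7 + 4) + 1)**2 = (-3 + 1)**2 = (-2)**2 = 4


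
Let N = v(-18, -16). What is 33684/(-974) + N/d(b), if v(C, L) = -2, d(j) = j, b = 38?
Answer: -320485/9253 ≈ -34.636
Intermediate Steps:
N = -2
33684/(-974) + N/d(b) = 33684/(-974) - 2/38 = 33684*(-1/974) - 2*1/38 = -16842/487 - 1/19 = -320485/9253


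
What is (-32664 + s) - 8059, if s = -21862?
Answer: -62585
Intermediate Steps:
(-32664 + s) - 8059 = (-32664 - 21862) - 8059 = -54526 - 8059 = -62585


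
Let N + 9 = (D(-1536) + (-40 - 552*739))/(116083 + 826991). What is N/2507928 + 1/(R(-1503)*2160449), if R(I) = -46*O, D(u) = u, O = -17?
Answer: -3757286646311347/998968091447598502824 ≈ -3.7612e-6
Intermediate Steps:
R(I) = 782 (R(I) = -46*(-17) = 782)
N = -4448585/471537 (N = -9 + (-1536 + (-40 - 552*739))/(116083 + 826991) = -9 + (-1536 + (-40 - 407928))/943074 = -9 + (-1536 - 407968)*(1/943074) = -9 - 409504*1/943074 = -9 - 204752/471537 = -4448585/471537 ≈ -9.4342)
N/2507928 + 1/(R(-1503)*2160449) = -4448585/471537/2507928 + 1/(782*2160449) = -4448585/471537*1/2507928 + (1/782)*(1/2160449) = -4448585/1182580845336 + 1/1689471118 = -3757286646311347/998968091447598502824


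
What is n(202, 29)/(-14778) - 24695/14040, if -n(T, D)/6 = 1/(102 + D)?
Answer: -531193453/302003208 ≈ -1.7589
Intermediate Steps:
n(T, D) = -6/(102 + D)
n(202, 29)/(-14778) - 24695/14040 = -6/(102 + 29)/(-14778) - 24695/14040 = -6/131*(-1/14778) - 24695*1/14040 = -6*1/131*(-1/14778) - 4939/2808 = -6/131*(-1/14778) - 4939/2808 = 1/322653 - 4939/2808 = -531193453/302003208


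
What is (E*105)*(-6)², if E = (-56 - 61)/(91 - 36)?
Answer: -88452/11 ≈ -8041.1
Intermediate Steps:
E = -117/55 ≈ -2.1273
(E*105)*(-6)² = -117/55*105*(-6)² = -2457/11*36 = -88452/11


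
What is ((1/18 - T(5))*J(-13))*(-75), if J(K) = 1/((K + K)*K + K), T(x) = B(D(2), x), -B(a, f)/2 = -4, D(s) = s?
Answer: 11/6 ≈ 1.8333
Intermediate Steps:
B(a, f) = 8 (B(a, f) = -2*(-4) = 8)
T(x) = 8
J(K) = 1/(K + 2*K²) (J(K) = 1/((2*K)*K + K) = 1/(2*K² + K) = 1/(K + 2*K²))
((1/18 - T(5))*J(-13))*(-75) = ((1/18 - 1*8)*(1/((-13)*(1 + 2*(-13)))))*(-75) = ((1/18 - 8)*(-1/(13*(1 - 26))))*(-75) = -(-11)/(18*(-25))*(-75) = -(-11)*(-1)/(18*25)*(-75) = -143/18*1/325*(-75) = -11/450*(-75) = 11/6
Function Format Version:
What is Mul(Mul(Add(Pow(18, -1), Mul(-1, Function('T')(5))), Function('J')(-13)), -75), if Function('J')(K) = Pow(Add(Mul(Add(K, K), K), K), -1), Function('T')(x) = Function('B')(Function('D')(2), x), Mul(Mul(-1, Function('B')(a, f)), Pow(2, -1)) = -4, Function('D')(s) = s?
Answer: Rational(11, 6) ≈ 1.8333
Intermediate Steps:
Function('B')(a, f) = 8 (Function('B')(a, f) = Mul(-2, -4) = 8)
Function('T')(x) = 8
Function('J')(K) = Pow(Add(K, Mul(2, Pow(K, 2))), -1) (Function('J')(K) = Pow(Add(Mul(Mul(2, K), K), K), -1) = Pow(Add(Mul(2, Pow(K, 2)), K), -1) = Pow(Add(K, Mul(2, Pow(K, 2))), -1))
Mul(Mul(Add(Pow(18, -1), Mul(-1, Function('T')(5))), Function('J')(-13)), -75) = Mul(Mul(Add(Pow(18, -1), Mul(-1, 8)), Mul(Pow(-13, -1), Pow(Add(1, Mul(2, -13)), -1))), -75) = Mul(Mul(Add(Rational(1, 18), -8), Mul(Rational(-1, 13), Pow(Add(1, -26), -1))), -75) = Mul(Mul(Rational(-143, 18), Mul(Rational(-1, 13), Pow(-25, -1))), -75) = Mul(Mul(Rational(-143, 18), Mul(Rational(-1, 13), Rational(-1, 25))), -75) = Mul(Mul(Rational(-143, 18), Rational(1, 325)), -75) = Mul(Rational(-11, 450), -75) = Rational(11, 6)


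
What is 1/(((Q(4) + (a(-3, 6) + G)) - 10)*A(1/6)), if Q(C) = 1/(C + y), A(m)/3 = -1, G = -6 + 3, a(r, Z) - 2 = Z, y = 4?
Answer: 8/117 ≈ 0.068376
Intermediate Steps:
a(r, Z) = 2 + Z
G = -3
A(m) = -3 (A(m) = 3*(-1) = -3)
Q(C) = 1/(4 + C) (Q(C) = 1/(C + 4) = 1/(4 + C))
1/(((Q(4) + (a(-3, 6) + G)) - 10)*A(1/6)) = 1/(((1/(4 + 4) + ((2 + 6) - 3)) - 10)*(-3)) = 1/(((1/8 + (8 - 3)) - 10)*(-3)) = 1/(((⅛ + 5) - 10)*(-3)) = 1/((41/8 - 10)*(-3)) = 1/(-39/8*(-3)) = 1/(117/8) = 8/117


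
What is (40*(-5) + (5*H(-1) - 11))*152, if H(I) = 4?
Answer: -29032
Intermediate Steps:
(40*(-5) + (5*H(-1) - 11))*152 = (40*(-5) + (5*4 - 11))*152 = (-200 + (20 - 11))*152 = (-200 + 9)*152 = -191*152 = -29032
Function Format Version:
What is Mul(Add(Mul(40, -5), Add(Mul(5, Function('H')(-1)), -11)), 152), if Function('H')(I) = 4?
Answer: -29032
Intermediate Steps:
Mul(Add(Mul(40, -5), Add(Mul(5, Function('H')(-1)), -11)), 152) = Mul(Add(Mul(40, -5), Add(Mul(5, 4), -11)), 152) = Mul(Add(-200, Add(20, -11)), 152) = Mul(Add(-200, 9), 152) = Mul(-191, 152) = -29032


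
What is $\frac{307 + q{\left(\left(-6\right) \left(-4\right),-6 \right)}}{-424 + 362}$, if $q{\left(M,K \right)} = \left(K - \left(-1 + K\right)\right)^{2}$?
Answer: $- \frac{154}{31} \approx -4.9677$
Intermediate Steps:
$q{\left(M,K \right)} = 1$ ($q{\left(M,K \right)} = 1^{2} = 1$)
$\frac{307 + q{\left(\left(-6\right) \left(-4\right),-6 \right)}}{-424 + 362} = \frac{307 + 1}{-424 + 362} = \frac{308}{-62} = 308 \left(- \frac{1}{62}\right) = - \frac{154}{31}$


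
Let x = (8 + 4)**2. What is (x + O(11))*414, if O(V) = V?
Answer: 64170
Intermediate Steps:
x = 144 (x = 12**2 = 144)
(x + O(11))*414 = (144 + 11)*414 = 155*414 = 64170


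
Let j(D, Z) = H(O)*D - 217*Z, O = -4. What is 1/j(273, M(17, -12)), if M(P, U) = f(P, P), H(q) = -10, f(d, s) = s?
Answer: -1/6419 ≈ -0.00015579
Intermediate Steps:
M(P, U) = P
j(D, Z) = -217*Z - 10*D (j(D, Z) = -10*D - 217*Z = -217*Z - 10*D)
1/j(273, M(17, -12)) = 1/(-217*17 - 10*273) = 1/(-3689 - 2730) = 1/(-6419) = -1/6419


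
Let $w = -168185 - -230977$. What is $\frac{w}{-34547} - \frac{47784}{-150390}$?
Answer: $- \frac{1298749172}{865920555} \approx -1.4998$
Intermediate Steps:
$w = 62792$ ($w = -168185 + 230977 = 62792$)
$\frac{w}{-34547} - \frac{47784}{-150390} = \frac{62792}{-34547} - \frac{47784}{-150390} = 62792 \left(- \frac{1}{34547}\right) - - \frac{7964}{25065} = - \frac{62792}{34547} + \frac{7964}{25065} = - \frac{1298749172}{865920555}$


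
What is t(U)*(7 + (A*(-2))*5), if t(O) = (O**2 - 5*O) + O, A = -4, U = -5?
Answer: 2115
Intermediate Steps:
t(O) = O**2 - 4*O
t(U)*(7 + (A*(-2))*5) = (-5*(-4 - 5))*(7 - 4*(-2)*5) = (-5*(-9))*(7 + 8*5) = 45*(7 + 40) = 45*47 = 2115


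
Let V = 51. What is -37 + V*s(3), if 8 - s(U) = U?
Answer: 218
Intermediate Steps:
s(U) = 8 - U
-37 + V*s(3) = -37 + 51*(8 - 1*3) = -37 + 51*(8 - 3) = -37 + 51*5 = -37 + 255 = 218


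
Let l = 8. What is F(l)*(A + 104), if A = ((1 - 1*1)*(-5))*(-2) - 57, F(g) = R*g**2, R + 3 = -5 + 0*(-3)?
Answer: -24064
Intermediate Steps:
R = -8 (R = -3 + (-5 + 0*(-3)) = -3 + (-5 + 0) = -3 - 5 = -8)
F(g) = -8*g**2
A = -57 (A = ((1 - 1)*(-5))*(-2) - 57 = (0*(-5))*(-2) - 57 = 0*(-2) - 57 = 0 - 57 = -57)
F(l)*(A + 104) = (-8*8**2)*(-57 + 104) = -8*64*47 = -512*47 = -24064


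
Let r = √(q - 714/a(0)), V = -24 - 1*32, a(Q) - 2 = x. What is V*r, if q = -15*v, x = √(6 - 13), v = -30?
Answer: -56*√6*√((31 + 75*I*√7)/(2 + I*√7)) ≈ -1035.3 - 260.11*I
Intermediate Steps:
x = I*√7 (x = √(-7) = I*√7 ≈ 2.6458*I)
a(Q) = 2 + I*√7
q = 450 (q = -15*(-30) = 450)
V = -56 (V = -24 - 32 = -56)
r = √(450 - 714/(2 + I*√7)) ≈ 18.487 + 4.6448*I
V*r = -56*√(450 - 714/(2 + I*√7))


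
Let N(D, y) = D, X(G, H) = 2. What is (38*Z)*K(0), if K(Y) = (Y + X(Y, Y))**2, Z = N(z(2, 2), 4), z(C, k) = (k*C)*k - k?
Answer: 912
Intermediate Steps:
z(C, k) = -k + C*k**2 (z(C, k) = (C*k)*k - k = C*k**2 - k = -k + C*k**2)
Z = 6 (Z = 2*(-1 + 2*2) = 2*(-1 + 4) = 2*3 = 6)
K(Y) = (2 + Y)**2 (K(Y) = (Y + 2)**2 = (2 + Y)**2)
(38*Z)*K(0) = (38*6)*(2 + 0)**2 = 228*2**2 = 228*4 = 912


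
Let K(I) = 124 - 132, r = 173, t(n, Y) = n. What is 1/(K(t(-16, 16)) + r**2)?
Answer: 1/29921 ≈ 3.3421e-5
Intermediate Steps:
K(I) = -8
1/(K(t(-16, 16)) + r**2) = 1/(-8 + 173**2) = 1/(-8 + 29929) = 1/29921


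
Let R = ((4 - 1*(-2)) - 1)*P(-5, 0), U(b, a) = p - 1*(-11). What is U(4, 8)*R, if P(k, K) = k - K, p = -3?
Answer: -200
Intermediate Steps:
U(b, a) = 8 (U(b, a) = -3 - 1*(-11) = -3 + 11 = 8)
R = -25 (R = ((4 - 1*(-2)) - 1)*(-5 - 1*0) = ((4 + 2) - 1)*(-5 + 0) = (6 - 1)*(-5) = 5*(-5) = -25)
U(4, 8)*R = 8*(-25) = -200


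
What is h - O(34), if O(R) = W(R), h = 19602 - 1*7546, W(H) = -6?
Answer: 12062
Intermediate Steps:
h = 12056 (h = 19602 - 7546 = 12056)
O(R) = -6
h - O(34) = 12056 - 1*(-6) = 12056 + 6 = 12062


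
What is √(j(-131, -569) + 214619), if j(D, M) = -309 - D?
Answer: √214441 ≈ 463.08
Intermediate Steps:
√(j(-131, -569) + 214619) = √((-309 - 1*(-131)) + 214619) = √((-309 + 131) + 214619) = √(-178 + 214619) = √214441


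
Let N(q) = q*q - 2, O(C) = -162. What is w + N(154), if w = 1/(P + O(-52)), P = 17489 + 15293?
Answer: 773550681/32620 ≈ 23714.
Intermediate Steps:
P = 32782
N(q) = -2 + q² (N(q) = q² - 2 = -2 + q²)
w = 1/32620 (w = 1/(32782 - 162) = 1/32620 ≈ 3.0656e-5)
w + N(154) = 1/32620 + (-2 + 154²) = 1/32620 + (-2 + 23716) = 1/32620 + 23714 = 773550681/32620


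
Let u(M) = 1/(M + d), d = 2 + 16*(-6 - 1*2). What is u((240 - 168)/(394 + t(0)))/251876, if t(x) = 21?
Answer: -415/13152460968 ≈ -3.1553e-8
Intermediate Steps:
d = -126 (d = 2 + 16*(-6 - 2) = 2 + 16*(-8) = 2 - 128 = -126)
u(M) = 1/(-126 + M) (u(M) = 1/(M - 126) = 1/(-126 + M))
u((240 - 168)/(394 + t(0)))/251876 = 1/(-126 + (240 - 168)/(394 + 21)*251876) = (1/251876)/(-126 + 72/415) = (1/251876)/(-52218/415) = -415/52218*1/251876 = -415/13152460968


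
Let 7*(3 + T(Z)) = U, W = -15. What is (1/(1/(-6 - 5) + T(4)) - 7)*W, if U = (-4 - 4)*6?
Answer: 81585/766 ≈ 106.51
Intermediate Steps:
U = -48 (U = -8*6 = -48)
T(Z) = -69/7 (T(Z) = -3 + (⅐)*(-48) = -3 - 48/7 = -69/7)
(1/(1/(-6 - 5) + T(4)) - 7)*W = (1/(1/(-6 - 5) - 69/7) - 7)*(-15) = (1/(1/(-11) - 69/7) - 7)*(-15) = (1/(-1/11 - 69/7) - 7)*(-15) = (1/(-766/77) - 7)*(-15) = (-77/766 - 7)*(-15) = -5439/766*(-15) = 81585/766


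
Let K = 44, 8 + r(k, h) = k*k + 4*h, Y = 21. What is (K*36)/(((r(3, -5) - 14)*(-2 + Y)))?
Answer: -48/19 ≈ -2.5263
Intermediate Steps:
r(k, h) = -8 + k**2 + 4*h (r(k, h) = -8 + (k*k + 4*h) = -8 + (k**2 + 4*h) = -8 + k**2 + 4*h)
(K*36)/(((r(3, -5) - 14)*(-2 + Y))) = (44*36)/((((-8 + 3**2 + 4*(-5)) - 14)*(-2 + 21))) = 1584/((((-8 + 9 - 20) - 14)*19)) = 1584/(((-19 - 14)*19)) = 1584/((-33*19)) = 1584/(-627) = 1584*(-1/627) = -48/19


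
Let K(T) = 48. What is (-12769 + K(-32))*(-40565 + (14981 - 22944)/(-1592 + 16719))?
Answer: 7806047247678/15127 ≈ 5.1603e+8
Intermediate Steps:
(-12769 + K(-32))*(-40565 + (14981 - 22944)/(-1592 + 16719)) = (-12769 + 48)*(-40565 + (14981 - 22944)/(-1592 + 16719)) = -12721*(-40565 - 7963/15127) = -12721*(-613634718/15127) = 7806047247678/15127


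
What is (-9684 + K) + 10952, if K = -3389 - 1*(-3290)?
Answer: 1169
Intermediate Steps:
K = -99 (K = -3389 + 3290 = -99)
(-9684 + K) + 10952 = (-9684 - 99) + 10952 = -9783 + 10952 = 1169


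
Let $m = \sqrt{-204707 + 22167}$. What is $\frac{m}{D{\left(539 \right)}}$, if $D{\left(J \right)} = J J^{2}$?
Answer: $\frac{2 i \sqrt{45635}}{156590819} \approx 2.7284 \cdot 10^{-6} i$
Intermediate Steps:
$D{\left(J \right)} = J^{3}$
$m = 2 i \sqrt{45635}$ ($m = \sqrt{-182540} = 2 i \sqrt{45635} \approx 427.25 i$)
$\frac{m}{D{\left(539 \right)}} = \frac{2 i \sqrt{45635}}{539^{3}} = \frac{2 i \sqrt{45635}}{156590819}$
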